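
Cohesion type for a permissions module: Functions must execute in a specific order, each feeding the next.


Reasoning: Output of one is input to next
Type: Sequential cohesion

Sequential cohesion


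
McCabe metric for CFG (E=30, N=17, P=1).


Formula: V(G) = E - N + 2P
V(G) = 30 - 17 + 2*1
V(G) = 13 + 2
V(G) = 15

15


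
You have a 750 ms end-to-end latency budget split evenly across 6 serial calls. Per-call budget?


Formula: per_stage = total_budget / stages
per_stage = 750 / 6
per_stage = 125.0 ms

125.0 ms


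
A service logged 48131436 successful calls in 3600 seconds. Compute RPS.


Formula: throughput = requests / seconds
throughput = 48131436 / 3600
throughput = 13369.84 requests/second

13369.84 requests/second


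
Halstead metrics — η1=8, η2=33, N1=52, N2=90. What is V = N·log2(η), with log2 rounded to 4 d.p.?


Formula: V = N * log2(η), where N = N1 + N2 and η = η1 + η2
η = 8 + 33 = 41
N = 52 + 90 = 142
log2(41) ≈ 5.3576
V = 142 * 5.3576 = 760.78

760.78


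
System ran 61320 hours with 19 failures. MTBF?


Formula: MTBF = Total operating time / Number of failures
MTBF = 61320 / 19
MTBF = 3227.37 hours

3227.37 hours


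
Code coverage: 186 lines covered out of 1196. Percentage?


Coverage = covered / total * 100
Coverage = 186 / 1196 * 100
Coverage = 15.55%

15.55%


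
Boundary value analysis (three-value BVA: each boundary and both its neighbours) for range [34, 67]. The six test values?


Range: [34, 67]
Boundaries: just below min, min, min+1, max-1, max, just above max
Values: [33, 34, 35, 66, 67, 68]

[33, 34, 35, 66, 67, 68]


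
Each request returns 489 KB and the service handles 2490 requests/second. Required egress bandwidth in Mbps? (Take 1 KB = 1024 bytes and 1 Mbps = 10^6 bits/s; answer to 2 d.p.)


Formula: Mbps = payload_bytes * RPS * 8 / 1e6
Payload per request = 489 KB = 489 * 1024 = 500736 bytes
Total bytes/sec = 500736 * 2490 = 1246832640
Total bits/sec = 1246832640 * 8 = 9974661120
Mbps = 9974661120 / 1e6 = 9974.66

9974.66 Mbps


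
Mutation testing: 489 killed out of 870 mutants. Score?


Mutation score = killed / total * 100
Mutation score = 489 / 870 * 100
Mutation score = 56.21%

56.21%


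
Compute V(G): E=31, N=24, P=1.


Formula: V(G) = E - N + 2P
V(G) = 31 - 24 + 2*1
V(G) = 7 + 2
V(G) = 9

9


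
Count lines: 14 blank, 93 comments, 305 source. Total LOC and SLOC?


Total LOC = blank + comment + code
Total LOC = 14 + 93 + 305 = 412
SLOC (source only) = code = 305

Total LOC: 412, SLOC: 305


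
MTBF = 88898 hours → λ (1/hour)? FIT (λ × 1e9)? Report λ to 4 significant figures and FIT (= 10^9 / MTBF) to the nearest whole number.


Formula: λ = 1 / MTBF; FIT = λ × 1e9 = 1e9 / MTBF
λ = 1 / 88898 ≈ 1.125e-05 failures/hour
FIT = 1e9 / 88898 ≈ 11249 failures per 1e9 hours (nearest whole number)

λ = 1.125e-05 /h, FIT = 11249


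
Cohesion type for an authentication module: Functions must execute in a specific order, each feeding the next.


Reasoning: Output of one is input to next
Type: Sequential cohesion

Sequential cohesion


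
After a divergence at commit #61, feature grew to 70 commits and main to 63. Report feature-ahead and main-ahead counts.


Common ancestor: commit #61
feature commits after divergence: 70 - 61 = 9
main commits after divergence: 63 - 61 = 2
feature is 9 commits ahead of main
main is 2 commits ahead of feature

feature ahead: 9, main ahead: 2


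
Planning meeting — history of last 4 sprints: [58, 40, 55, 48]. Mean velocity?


Formula: Avg velocity = Total points / Number of sprints
Points: [58, 40, 55, 48]
Sum = 58 + 40 + 55 + 48 = 201
Avg velocity = 201 / 4 = 50.25 points/sprint

50.25 points/sprint


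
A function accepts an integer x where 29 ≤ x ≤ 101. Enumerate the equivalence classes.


Valid range: [29, 101]
Class 1: x < 29 — invalid
Class 2: 29 ≤ x ≤ 101 — valid
Class 3: x > 101 — invalid
Total equivalence classes: 3

3 equivalence classes


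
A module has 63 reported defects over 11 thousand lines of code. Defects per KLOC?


Defect density = defects / KLOC
Defect density = 63 / 11
Defect density = 5.727 defects/KLOC

5.727 defects/KLOC


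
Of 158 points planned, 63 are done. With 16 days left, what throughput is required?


Formula: Required rate = Remaining points / Days left
Remaining = 158 - 63 = 95 points
Required rate = 95 / 16 = 5.94 points/day

5.94 points/day


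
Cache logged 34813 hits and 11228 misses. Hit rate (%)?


Formula: hit rate = hits / (hits + misses) * 100
hit rate = 34813 / (34813 + 11228) * 100
hit rate = 34813 / 46041 * 100
hit rate = 75.61%

75.61%


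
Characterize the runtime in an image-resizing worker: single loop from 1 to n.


Reasoning: one pass through n items
Complexity: O(n)

O(n)


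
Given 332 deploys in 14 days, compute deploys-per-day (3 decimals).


Formula: deployments per day = releases / days
= 332 / 14
= 23.714 deploys/day
(equivalently, 166.0 deploys/week)

23.714 deploys/day


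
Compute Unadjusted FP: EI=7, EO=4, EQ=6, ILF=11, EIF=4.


UFP = EI*4 + EO*5 + EQ*4 + ILF*10 + EIF*7
UFP = 7*4 + 4*5 + 6*4 + 11*10 + 4*7
UFP = 28 + 20 + 24 + 110 + 28
UFP = 210

210


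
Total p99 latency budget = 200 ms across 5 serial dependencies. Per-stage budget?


Formula: per_stage = total_budget / stages
per_stage = 200 / 5
per_stage = 40.0 ms

40.0 ms


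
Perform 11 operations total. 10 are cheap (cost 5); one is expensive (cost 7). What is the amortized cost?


Formula: Amortized cost = Total cost / Operations
Total cost = (10 * 5) + (1 * 7)
Total cost = 50 + 7 = 57
Amortized = 57 / 11 = 5.1818

5.1818


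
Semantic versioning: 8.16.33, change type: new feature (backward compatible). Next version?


Current: 8.16.33
Change category: 'new feature (backward compatible)' → minor bump
SemVer rule: minor bump → increment MINOR, reset PATCH to 0 (MAJOR unchanged)
New: 8.17.0

8.17.0


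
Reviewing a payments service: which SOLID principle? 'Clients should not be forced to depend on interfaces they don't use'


This describes the Interface Segregation Principle (ISP)

Interface Segregation Principle (ISP)


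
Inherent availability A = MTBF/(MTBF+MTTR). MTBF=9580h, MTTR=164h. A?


Availability = MTBF / (MTBF + MTTR)
Availability = 9580 / (9580 + 164)
Availability = 9580 / 9744
Availability = 98.3169%

98.3169%


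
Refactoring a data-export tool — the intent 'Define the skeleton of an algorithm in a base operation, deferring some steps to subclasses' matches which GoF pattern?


This matches the Template Method pattern

Template Method


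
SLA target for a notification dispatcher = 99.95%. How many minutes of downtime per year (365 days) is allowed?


Formula: allowed downtime = period * (100 - SLA) / 100
Period (year (365 days)) = 525600 minutes
Unavailability fraction = (100 - 99.95) / 100
Allowed downtime = 525600 * (100 - 99.95) / 100
Allowed downtime = 262.8 minutes

262.8 minutes


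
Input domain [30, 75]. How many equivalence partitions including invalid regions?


Valid range: [30, 75]
Class 1: x < 30 — invalid
Class 2: 30 ≤ x ≤ 75 — valid
Class 3: x > 75 — invalid
Total equivalence classes: 3

3 equivalence classes


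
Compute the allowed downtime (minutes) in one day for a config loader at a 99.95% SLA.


Formula: allowed downtime = period * (100 - SLA) / 100
Period (day) = 1440 minutes
Unavailability fraction = (100 - 99.95) / 100
Allowed downtime = 1440 * (100 - 99.95) / 100
Allowed downtime = 0.72 minutes

0.72 minutes


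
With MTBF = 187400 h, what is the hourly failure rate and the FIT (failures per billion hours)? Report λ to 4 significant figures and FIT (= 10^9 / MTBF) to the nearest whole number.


Formula: λ = 1 / MTBF; FIT = λ × 1e9 = 1e9 / MTBF
λ = 1 / 187400 ≈ 5.336e-06 failures/hour
FIT = 1e9 / 187400 ≈ 5336 failures per 1e9 hours (nearest whole number)

λ = 5.336e-06 /h, FIT = 5336


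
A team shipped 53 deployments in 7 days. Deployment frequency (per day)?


Formula: deployments per day = releases / days
= 53 / 7
= 7.571 deploys/day
(equivalently, 53.0 deploys/week)

7.571 deploys/day


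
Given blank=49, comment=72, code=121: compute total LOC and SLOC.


Total LOC = blank + comment + code
Total LOC = 49 + 72 + 121 = 242
SLOC (source only) = code = 121

Total LOC: 242, SLOC: 121


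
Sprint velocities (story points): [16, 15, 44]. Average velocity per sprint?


Formula: Avg velocity = Total points / Number of sprints
Points: [16, 15, 44]
Sum = 16 + 15 + 44 = 75
Avg velocity = 75 / 3 = 25.0 points/sprint

25.0 points/sprint


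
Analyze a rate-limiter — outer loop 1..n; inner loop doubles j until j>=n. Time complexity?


Reasoning: linear outer times logarithmic inner
Complexity: O(n log n)

O(n log n)


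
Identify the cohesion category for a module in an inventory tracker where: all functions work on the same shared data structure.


Reasoning: Functions share data
Type: Communicational cohesion

Communicational cohesion


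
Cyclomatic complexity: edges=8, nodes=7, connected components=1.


Formula: V(G) = E - N + 2P
V(G) = 8 - 7 + 2*1
V(G) = 1 + 2
V(G) = 3

3


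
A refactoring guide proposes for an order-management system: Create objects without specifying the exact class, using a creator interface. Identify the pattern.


This matches the Factory Method pattern

Factory Method


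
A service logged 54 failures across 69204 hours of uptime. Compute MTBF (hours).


Formula: MTBF = Total operating time / Number of failures
MTBF = 69204 / 54
MTBF = 1281.56 hours

1281.56 hours


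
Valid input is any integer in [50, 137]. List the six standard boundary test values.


Range: [50, 137]
Boundaries: just below min, min, min+1, max-1, max, just above max
Values: [49, 50, 51, 136, 137, 138]

[49, 50, 51, 136, 137, 138]


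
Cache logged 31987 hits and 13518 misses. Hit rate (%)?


Formula: hit rate = hits / (hits + misses) * 100
hit rate = 31987 / (31987 + 13518) * 100
hit rate = 31987 / 45505 * 100
hit rate = 70.29%

70.29%


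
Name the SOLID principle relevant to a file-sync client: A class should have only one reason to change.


This describes the Single Responsibility Principle (SRP)

Single Responsibility Principle (SRP)


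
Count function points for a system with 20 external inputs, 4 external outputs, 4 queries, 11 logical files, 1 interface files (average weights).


UFP = EI*4 + EO*5 + EQ*4 + ILF*10 + EIF*7
UFP = 20*4 + 4*5 + 4*4 + 11*10 + 1*7
UFP = 80 + 20 + 16 + 110 + 7
UFP = 233

233


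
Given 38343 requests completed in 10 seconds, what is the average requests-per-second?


Formula: throughput = requests / seconds
throughput = 38343 / 10
throughput = 3834.3 requests/second

3834.3 requests/second


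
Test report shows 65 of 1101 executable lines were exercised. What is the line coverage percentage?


Coverage = covered / total * 100
Coverage = 65 / 1101 * 100
Coverage = 5.9%

5.9%


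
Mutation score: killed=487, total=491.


Mutation score = killed / total * 100
Mutation score = 487 / 491 * 100
Mutation score = 99.19%

99.19%


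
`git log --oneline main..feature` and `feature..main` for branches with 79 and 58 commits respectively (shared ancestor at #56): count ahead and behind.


Common ancestor: commit #56
feature commits after divergence: 79 - 56 = 23
main commits after divergence: 58 - 56 = 2
feature is 23 commits ahead of main
main is 2 commits ahead of feature

feature ahead: 23, main ahead: 2


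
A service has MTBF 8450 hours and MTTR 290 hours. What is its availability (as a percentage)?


Availability = MTBF / (MTBF + MTTR)
Availability = 8450 / (8450 + 290)
Availability = 8450 / 8740
Availability = 96.6819%

96.6819%


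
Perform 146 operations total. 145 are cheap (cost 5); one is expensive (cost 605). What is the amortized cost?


Formula: Amortized cost = Total cost / Operations
Total cost = (145 * 5) + (1 * 605)
Total cost = 725 + 605 = 1330
Amortized = 1330 / 146 = 9.1096

9.1096


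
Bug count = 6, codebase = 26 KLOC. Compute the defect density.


Defect density = defects / KLOC
Defect density = 6 / 26
Defect density = 0.231 defects/KLOC

0.231 defects/KLOC


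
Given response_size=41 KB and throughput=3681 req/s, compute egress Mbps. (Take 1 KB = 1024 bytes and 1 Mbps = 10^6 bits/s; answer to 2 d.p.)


Formula: Mbps = payload_bytes * RPS * 8 / 1e6
Payload per request = 41 KB = 41 * 1024 = 41984 bytes
Total bytes/sec = 41984 * 3681 = 154543104
Total bits/sec = 154543104 * 8 = 1236344832
Mbps = 1236344832 / 1e6 = 1236.34

1236.34 Mbps


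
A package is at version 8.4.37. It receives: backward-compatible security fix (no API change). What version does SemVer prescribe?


Current: 8.4.37
Change category: 'backward-compatible security fix (no API change)' → patch bump
SemVer rule: patch bump → increment PATCH (MAJOR and MINOR unchanged)
New: 8.4.38

8.4.38


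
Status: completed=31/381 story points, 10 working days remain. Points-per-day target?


Formula: Required rate = Remaining points / Days left
Remaining = 381 - 31 = 350 points
Required rate = 350 / 10 = 35.0 points/day

35.0 points/day


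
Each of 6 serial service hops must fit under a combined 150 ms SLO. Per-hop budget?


Formula: per_stage = total_budget / stages
per_stage = 150 / 6
per_stage = 25.0 ms

25.0 ms


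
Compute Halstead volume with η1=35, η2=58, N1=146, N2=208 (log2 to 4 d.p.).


Formula: V = N * log2(η), where N = N1 + N2 and η = η1 + η2
η = 35 + 58 = 93
N = 146 + 208 = 354
log2(93) ≈ 6.5392
V = 354 * 6.5392 = 2314.88

2314.88


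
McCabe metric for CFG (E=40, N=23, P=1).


Formula: V(G) = E - N + 2P
V(G) = 40 - 23 + 2*1
V(G) = 17 + 2
V(G) = 19

19


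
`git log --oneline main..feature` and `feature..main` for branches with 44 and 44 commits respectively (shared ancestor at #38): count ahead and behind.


Common ancestor: commit #38
feature commits after divergence: 44 - 38 = 6
main commits after divergence: 44 - 38 = 6
feature is 6 commits ahead of main
main is 6 commits ahead of feature

feature ahead: 6, main ahead: 6


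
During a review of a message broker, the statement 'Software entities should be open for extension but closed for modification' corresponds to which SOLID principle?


This describes the Open/Closed Principle (OCP)

Open/Closed Principle (OCP)


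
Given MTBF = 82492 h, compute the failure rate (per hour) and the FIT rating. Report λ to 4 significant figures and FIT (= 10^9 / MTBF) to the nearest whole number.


Formula: λ = 1 / MTBF; FIT = λ × 1e9 = 1e9 / MTBF
λ = 1 / 82492 ≈ 1.212e-05 failures/hour
FIT = 1e9 / 82492 ≈ 12122 failures per 1e9 hours (nearest whole number)

λ = 1.212e-05 /h, FIT = 12122


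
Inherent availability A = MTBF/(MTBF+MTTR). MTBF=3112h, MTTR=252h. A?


Availability = MTBF / (MTBF + MTTR)
Availability = 3112 / (3112 + 252)
Availability = 3112 / 3364
Availability = 92.5089%

92.5089%


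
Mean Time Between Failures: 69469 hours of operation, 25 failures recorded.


Formula: MTBF = Total operating time / Number of failures
MTBF = 69469 / 25
MTBF = 2778.76 hours

2778.76 hours


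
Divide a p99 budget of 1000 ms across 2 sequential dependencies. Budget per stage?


Formula: per_stage = total_budget / stages
per_stage = 1000 / 2
per_stage = 500.0 ms

500.0 ms


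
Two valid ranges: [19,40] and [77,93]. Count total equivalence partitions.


Valid ranges: [19,40] and [77,93]
Class 1: x < 19 — invalid
Class 2: 19 ≤ x ≤ 40 — valid
Class 3: 40 < x < 77 — invalid (gap between ranges)
Class 4: 77 ≤ x ≤ 93 — valid
Class 5: x > 93 — invalid
Total equivalence classes: 5

5 equivalence classes


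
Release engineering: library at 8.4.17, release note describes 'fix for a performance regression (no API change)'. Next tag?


Current: 8.4.17
Change category: 'fix for a performance regression (no API change)' → patch bump
SemVer rule: patch bump → increment PATCH (MAJOR and MINOR unchanged)
New: 8.4.18

8.4.18


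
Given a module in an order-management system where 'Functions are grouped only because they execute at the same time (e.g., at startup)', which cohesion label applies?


Reasoning: Related by timing only
Type: Temporal cohesion

Temporal cohesion


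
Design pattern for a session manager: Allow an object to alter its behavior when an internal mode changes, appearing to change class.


This matches the State pattern

State


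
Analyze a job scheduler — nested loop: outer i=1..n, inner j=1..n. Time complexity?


Reasoning: n iterations times n iterations
Complexity: O(n^2)

O(n^2)


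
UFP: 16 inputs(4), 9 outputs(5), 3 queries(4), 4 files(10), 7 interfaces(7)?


UFP = EI*4 + EO*5 + EQ*4 + ILF*10 + EIF*7
UFP = 16*4 + 9*5 + 3*4 + 4*10 + 7*7
UFP = 64 + 45 + 12 + 40 + 49
UFP = 210

210


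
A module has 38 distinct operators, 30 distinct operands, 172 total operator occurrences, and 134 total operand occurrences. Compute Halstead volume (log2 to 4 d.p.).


Formula: V = N * log2(η), where N = N1 + N2 and η = η1 + η2
η = 38 + 30 = 68
N = 172 + 134 = 306
log2(68) ≈ 6.0875
V = 306 * 6.0875 = 1862.78

1862.78


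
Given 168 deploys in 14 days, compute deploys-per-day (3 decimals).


Formula: deployments per day = releases / days
= 168 / 14
= 12.0 deploys/day
(equivalently, 84.0 deploys/week)

12.0 deploys/day


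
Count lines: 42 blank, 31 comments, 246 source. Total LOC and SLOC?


Total LOC = blank + comment + code
Total LOC = 42 + 31 + 246 = 319
SLOC (source only) = code = 246

Total LOC: 319, SLOC: 246


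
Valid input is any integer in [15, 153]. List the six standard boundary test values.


Range: [15, 153]
Boundaries: just below min, min, min+1, max-1, max, just above max
Values: [14, 15, 16, 152, 153, 154]

[14, 15, 16, 152, 153, 154]


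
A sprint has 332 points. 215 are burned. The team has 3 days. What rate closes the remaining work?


Formula: Required rate = Remaining points / Days left
Remaining = 332 - 215 = 117 points
Required rate = 117 / 3 = 39.0 points/day

39.0 points/day


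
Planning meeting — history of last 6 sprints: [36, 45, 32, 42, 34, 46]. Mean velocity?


Formula: Avg velocity = Total points / Number of sprints
Points: [36, 45, 32, 42, 34, 46]
Sum = 36 + 45 + 32 + 42 + 34 + 46 = 235
Avg velocity = 235 / 6 = 39.17 points/sprint

39.17 points/sprint


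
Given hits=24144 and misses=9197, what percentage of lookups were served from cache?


Formula: hit rate = hits / (hits + misses) * 100
hit rate = 24144 / (24144 + 9197) * 100
hit rate = 24144 / 33341 * 100
hit rate = 72.42%

72.42%


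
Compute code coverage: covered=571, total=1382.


Coverage = covered / total * 100
Coverage = 571 / 1382 * 100
Coverage = 41.32%

41.32%


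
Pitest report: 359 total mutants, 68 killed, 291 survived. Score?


Mutation score = killed / total * 100
Mutation score = 68 / 359 * 100
Mutation score = 18.94%

18.94%


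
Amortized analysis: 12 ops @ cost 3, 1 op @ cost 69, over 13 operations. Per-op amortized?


Formula: Amortized cost = Total cost / Operations
Total cost = (12 * 3) + (1 * 69)
Total cost = 36 + 69 = 105
Amortized = 105 / 13 = 8.0769

8.0769


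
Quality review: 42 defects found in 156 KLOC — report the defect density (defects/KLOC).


Defect density = defects / KLOC
Defect density = 42 / 156
Defect density = 0.269 defects/KLOC

0.269 defects/KLOC


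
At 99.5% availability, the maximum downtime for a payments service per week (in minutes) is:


Formula: allowed downtime = period * (100 - SLA) / 100
Period (week) = 10080 minutes
Unavailability fraction = (100 - 99.5) / 100
Allowed downtime = 10080 * (100 - 99.5) / 100
Allowed downtime = 50.4 minutes

50.4 minutes


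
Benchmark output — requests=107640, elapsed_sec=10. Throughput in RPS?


Formula: throughput = requests / seconds
throughput = 107640 / 10
throughput = 10764.0 requests/second

10764.0 requests/second


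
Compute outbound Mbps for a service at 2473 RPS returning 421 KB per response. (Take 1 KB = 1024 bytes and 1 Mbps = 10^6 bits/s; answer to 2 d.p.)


Formula: Mbps = payload_bytes * RPS * 8 / 1e6
Payload per request = 421 KB = 421 * 1024 = 431104 bytes
Total bytes/sec = 431104 * 2473 = 1066120192
Total bits/sec = 1066120192 * 8 = 8528961536
Mbps = 8528961536 / 1e6 = 8528.96

8528.96 Mbps


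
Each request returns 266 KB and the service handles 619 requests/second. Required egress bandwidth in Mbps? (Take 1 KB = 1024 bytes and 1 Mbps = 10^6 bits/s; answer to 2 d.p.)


Formula: Mbps = payload_bytes * RPS * 8 / 1e6
Payload per request = 266 KB = 266 * 1024 = 272384 bytes
Total bytes/sec = 272384 * 619 = 168605696
Total bits/sec = 168605696 * 8 = 1348845568
Mbps = 1348845568 / 1e6 = 1348.85

1348.85 Mbps


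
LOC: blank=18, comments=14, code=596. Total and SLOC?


Total LOC = blank + comment + code
Total LOC = 18 + 14 + 596 = 628
SLOC (source only) = code = 596

Total LOC: 628, SLOC: 596


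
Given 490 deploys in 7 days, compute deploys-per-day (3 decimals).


Formula: deployments per day = releases / days
= 490 / 7
= 70.0 deploys/day
(equivalently, 490.0 deploys/week)

70.0 deploys/day


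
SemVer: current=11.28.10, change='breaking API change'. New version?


Current: 11.28.10
Change category: 'breaking API change' → major bump
SemVer rule: major bump → increment MAJOR, reset MINOR and PATCH to 0
New: 12.0.0

12.0.0


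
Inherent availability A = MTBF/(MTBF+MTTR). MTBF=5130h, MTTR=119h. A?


Availability = MTBF / (MTBF + MTTR)
Availability = 5130 / (5130 + 119)
Availability = 5130 / 5249
Availability = 97.7329%

97.7329%


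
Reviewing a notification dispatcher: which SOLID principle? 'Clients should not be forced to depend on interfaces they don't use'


This describes the Interface Segregation Principle (ISP)

Interface Segregation Principle (ISP)


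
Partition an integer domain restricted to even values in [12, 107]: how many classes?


Constraint: even integers in [12, 107]
Class 1: x < 12 — out-of-range invalid
Class 2: x in [12,107] but odd — wrong type invalid
Class 3: x in [12,107] and even — valid
Class 4: x > 107 — out-of-range invalid
Total equivalence classes: 4

4 equivalence classes


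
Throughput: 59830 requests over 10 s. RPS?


Formula: throughput = requests / seconds
throughput = 59830 / 10
throughput = 5983.0 requests/second

5983.0 requests/second


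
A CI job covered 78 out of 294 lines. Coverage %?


Coverage = covered / total * 100
Coverage = 78 / 294 * 100
Coverage = 26.53%

26.53%


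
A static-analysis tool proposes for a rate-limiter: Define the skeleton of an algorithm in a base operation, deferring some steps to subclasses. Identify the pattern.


This matches the Template Method pattern

Template Method


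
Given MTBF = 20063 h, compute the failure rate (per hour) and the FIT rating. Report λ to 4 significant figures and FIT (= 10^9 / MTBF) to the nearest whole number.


Formula: λ = 1 / MTBF; FIT = λ × 1e9 = 1e9 / MTBF
λ = 1 / 20063 ≈ 4.984e-05 failures/hour
FIT = 1e9 / 20063 ≈ 49843 failures per 1e9 hours (nearest whole number)

λ = 4.984e-05 /h, FIT = 49843


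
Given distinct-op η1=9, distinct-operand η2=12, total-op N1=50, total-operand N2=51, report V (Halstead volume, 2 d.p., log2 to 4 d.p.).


Formula: V = N * log2(η), where N = N1 + N2 and η = η1 + η2
η = 9 + 12 = 21
N = 50 + 51 = 101
log2(21) ≈ 4.3923
V = 101 * 4.3923 = 443.62

443.62


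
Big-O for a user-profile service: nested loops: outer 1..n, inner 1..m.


Reasoning: product of independent bounds
Complexity: O(n*m)

O(n*m)


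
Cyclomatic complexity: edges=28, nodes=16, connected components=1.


Formula: V(G) = E - N + 2P
V(G) = 28 - 16 + 2*1
V(G) = 12 + 2
V(G) = 14

14


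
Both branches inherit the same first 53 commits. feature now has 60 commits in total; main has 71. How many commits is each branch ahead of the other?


Common ancestor: commit #53
feature commits after divergence: 60 - 53 = 7
main commits after divergence: 71 - 53 = 18
feature is 7 commits ahead of main
main is 18 commits ahead of feature

feature ahead: 7, main ahead: 18


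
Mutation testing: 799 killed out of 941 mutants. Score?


Mutation score = killed / total * 100
Mutation score = 799 / 941 * 100
Mutation score = 84.91%

84.91%


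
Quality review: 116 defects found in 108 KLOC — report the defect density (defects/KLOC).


Defect density = defects / KLOC
Defect density = 116 / 108
Defect density = 1.074 defects/KLOC

1.074 defects/KLOC


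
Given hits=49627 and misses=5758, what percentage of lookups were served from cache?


Formula: hit rate = hits / (hits + misses) * 100
hit rate = 49627 / (49627 + 5758) * 100
hit rate = 49627 / 55385 * 100
hit rate = 89.6%

89.6%


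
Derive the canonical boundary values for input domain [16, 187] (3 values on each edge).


Range: [16, 187]
Boundaries: just below min, min, min+1, max-1, max, just above max
Values: [15, 16, 17, 186, 187, 188]

[15, 16, 17, 186, 187, 188]


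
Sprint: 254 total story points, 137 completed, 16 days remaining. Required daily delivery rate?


Formula: Required rate = Remaining points / Days left
Remaining = 254 - 137 = 117 points
Required rate = 117 / 16 = 7.31 points/day

7.31 points/day


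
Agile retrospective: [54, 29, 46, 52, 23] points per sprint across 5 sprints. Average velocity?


Formula: Avg velocity = Total points / Number of sprints
Points: [54, 29, 46, 52, 23]
Sum = 54 + 29 + 46 + 52 + 23 = 204
Avg velocity = 204 / 5 = 40.8 points/sprint

40.8 points/sprint


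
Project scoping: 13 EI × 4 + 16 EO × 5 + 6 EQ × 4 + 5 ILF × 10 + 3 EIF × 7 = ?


UFP = EI*4 + EO*5 + EQ*4 + ILF*10 + EIF*7
UFP = 13*4 + 16*5 + 6*4 + 5*10 + 3*7
UFP = 52 + 80 + 24 + 50 + 21
UFP = 227

227


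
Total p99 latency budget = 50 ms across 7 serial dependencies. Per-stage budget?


Formula: per_stage = total_budget / stages
per_stage = 50 / 7
per_stage = 7.14 ms

7.14 ms


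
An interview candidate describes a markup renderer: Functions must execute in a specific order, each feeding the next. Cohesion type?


Reasoning: Output of one is input to next
Type: Sequential cohesion

Sequential cohesion


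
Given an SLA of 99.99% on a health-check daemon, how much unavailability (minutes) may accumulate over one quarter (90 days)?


Formula: allowed downtime = period * (100 - SLA) / 100
Period (quarter (90 days)) = 129600 minutes
Unavailability fraction = (100 - 99.99) / 100
Allowed downtime = 129600 * (100 - 99.99) / 100
Allowed downtime = 12.96 minutes

12.96 minutes


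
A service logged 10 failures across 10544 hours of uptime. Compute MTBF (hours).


Formula: MTBF = Total operating time / Number of failures
MTBF = 10544 / 10
MTBF = 1054.4 hours

1054.4 hours


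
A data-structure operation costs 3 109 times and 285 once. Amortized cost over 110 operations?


Formula: Amortized cost = Total cost / Operations
Total cost = (109 * 3) + (1 * 285)
Total cost = 327 + 285 = 612
Amortized = 612 / 110 = 5.5636

5.5636


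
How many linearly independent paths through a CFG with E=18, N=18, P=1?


Formula: V(G) = E - N + 2P
V(G) = 18 - 18 + 2*1
V(G) = 0 + 2
V(G) = 2

2


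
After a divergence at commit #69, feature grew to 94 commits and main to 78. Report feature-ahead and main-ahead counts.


Common ancestor: commit #69
feature commits after divergence: 94 - 69 = 25
main commits after divergence: 78 - 69 = 9
feature is 25 commits ahead of main
main is 9 commits ahead of feature

feature ahead: 25, main ahead: 9


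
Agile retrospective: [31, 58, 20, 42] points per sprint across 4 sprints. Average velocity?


Formula: Avg velocity = Total points / Number of sprints
Points: [31, 58, 20, 42]
Sum = 31 + 58 + 20 + 42 = 151
Avg velocity = 151 / 4 = 37.75 points/sprint

37.75 points/sprint


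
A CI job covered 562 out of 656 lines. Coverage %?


Coverage = covered / total * 100
Coverage = 562 / 656 * 100
Coverage = 85.67%

85.67%


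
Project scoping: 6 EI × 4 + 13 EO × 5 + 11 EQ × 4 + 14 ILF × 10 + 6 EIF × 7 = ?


UFP = EI*4 + EO*5 + EQ*4 + ILF*10 + EIF*7
UFP = 6*4 + 13*5 + 11*4 + 14*10 + 6*7
UFP = 24 + 65 + 44 + 140 + 42
UFP = 315

315


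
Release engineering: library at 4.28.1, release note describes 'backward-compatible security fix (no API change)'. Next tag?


Current: 4.28.1
Change category: 'backward-compatible security fix (no API change)' → patch bump
SemVer rule: patch bump → increment PATCH (MAJOR and MINOR unchanged)
New: 4.28.2

4.28.2


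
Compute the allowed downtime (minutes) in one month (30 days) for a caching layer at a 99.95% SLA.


Formula: allowed downtime = period * (100 - SLA) / 100
Period (month (30 days)) = 43200 minutes
Unavailability fraction = (100 - 99.95) / 100
Allowed downtime = 43200 * (100 - 99.95) / 100
Allowed downtime = 21.6 minutes

21.6 minutes


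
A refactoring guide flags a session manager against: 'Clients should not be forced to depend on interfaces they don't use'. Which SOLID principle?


This describes the Interface Segregation Principle (ISP)

Interface Segregation Principle (ISP)


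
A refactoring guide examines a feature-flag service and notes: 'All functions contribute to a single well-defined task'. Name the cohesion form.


Reasoning: Best: single purpose
Type: Functional cohesion

Functional cohesion


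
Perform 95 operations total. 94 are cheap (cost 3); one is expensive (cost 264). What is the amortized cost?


Formula: Amortized cost = Total cost / Operations
Total cost = (94 * 3) + (1 * 264)
Total cost = 282 + 264 = 546
Amortized = 546 / 95 = 5.7474

5.7474


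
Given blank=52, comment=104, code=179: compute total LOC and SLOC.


Total LOC = blank + comment + code
Total LOC = 52 + 104 + 179 = 335
SLOC (source only) = code = 179

Total LOC: 335, SLOC: 179


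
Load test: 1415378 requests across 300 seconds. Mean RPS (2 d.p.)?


Formula: throughput = requests / seconds
throughput = 1415378 / 300
throughput = 4717.93 requests/second

4717.93 requests/second


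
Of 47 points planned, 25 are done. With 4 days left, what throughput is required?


Formula: Required rate = Remaining points / Days left
Remaining = 47 - 25 = 22 points
Required rate = 22 / 4 = 5.5 points/day

5.5 points/day


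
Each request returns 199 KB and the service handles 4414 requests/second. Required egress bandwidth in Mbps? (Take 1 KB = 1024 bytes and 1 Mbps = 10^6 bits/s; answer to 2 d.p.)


Formula: Mbps = payload_bytes * RPS * 8 / 1e6
Payload per request = 199 KB = 199 * 1024 = 203776 bytes
Total bytes/sec = 203776 * 4414 = 899467264
Total bits/sec = 899467264 * 8 = 7195738112
Mbps = 7195738112 / 1e6 = 7195.74

7195.74 Mbps


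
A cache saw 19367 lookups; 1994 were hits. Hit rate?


Formula: hit rate = hits / (hits + misses) * 100
hit rate = 1994 / (1994 + 17373) * 100
hit rate = 1994 / 19367 * 100
hit rate = 10.3%

10.3%


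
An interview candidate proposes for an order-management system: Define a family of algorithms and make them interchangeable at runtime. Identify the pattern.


This matches the Strategy pattern

Strategy


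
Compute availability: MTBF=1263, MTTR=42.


Availability = MTBF / (MTBF + MTTR)
Availability = 1263 / (1263 + 42)
Availability = 1263 / 1305
Availability = 96.7816%

96.7816%


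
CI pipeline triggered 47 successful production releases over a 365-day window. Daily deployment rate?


Formula: deployments per day = releases / days
= 47 / 365
= 0.129 deploys/day
(equivalently, 0.9 deploys/week)

0.129 deploys/day


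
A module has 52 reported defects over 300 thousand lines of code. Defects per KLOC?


Defect density = defects / KLOC
Defect density = 52 / 300
Defect density = 0.173 defects/KLOC

0.173 defects/KLOC


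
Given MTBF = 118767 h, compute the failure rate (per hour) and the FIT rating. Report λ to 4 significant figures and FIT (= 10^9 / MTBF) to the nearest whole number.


Formula: λ = 1 / MTBF; FIT = λ × 1e9 = 1e9 / MTBF
λ = 1 / 118767 ≈ 8.420e-06 failures/hour
FIT = 1e9 / 118767 ≈ 8420 failures per 1e9 hours (nearest whole number)

λ = 8.420e-06 /h, FIT = 8420


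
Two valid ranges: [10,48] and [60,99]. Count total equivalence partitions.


Valid ranges: [10,48] and [60,99]
Class 1: x < 10 — invalid
Class 2: 10 ≤ x ≤ 48 — valid
Class 3: 48 < x < 60 — invalid (gap between ranges)
Class 4: 60 ≤ x ≤ 99 — valid
Class 5: x > 99 — invalid
Total equivalence classes: 5

5 equivalence classes


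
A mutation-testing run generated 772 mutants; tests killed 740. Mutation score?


Mutation score = killed / total * 100
Mutation score = 740 / 772 * 100
Mutation score = 95.85%

95.85%


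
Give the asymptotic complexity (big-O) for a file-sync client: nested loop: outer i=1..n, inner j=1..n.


Reasoning: n iterations times n iterations
Complexity: O(n^2)

O(n^2)


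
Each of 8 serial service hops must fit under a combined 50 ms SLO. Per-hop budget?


Formula: per_stage = total_budget / stages
per_stage = 50 / 8
per_stage = 6.25 ms

6.25 ms


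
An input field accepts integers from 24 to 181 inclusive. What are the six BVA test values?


Range: [24, 181]
Boundaries: just below min, min, min+1, max-1, max, just above max
Values: [23, 24, 25, 180, 181, 182]

[23, 24, 25, 180, 181, 182]


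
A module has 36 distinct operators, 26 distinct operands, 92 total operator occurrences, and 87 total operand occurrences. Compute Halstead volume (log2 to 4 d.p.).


Formula: V = N * log2(η), where N = N1 + N2 and η = η1 + η2
η = 36 + 26 = 62
N = 92 + 87 = 179
log2(62) ≈ 5.9542
V = 179 * 5.9542 = 1065.80

1065.80


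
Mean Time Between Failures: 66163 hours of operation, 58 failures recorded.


Formula: MTBF = Total operating time / Number of failures
MTBF = 66163 / 58
MTBF = 1140.74 hours

1140.74 hours


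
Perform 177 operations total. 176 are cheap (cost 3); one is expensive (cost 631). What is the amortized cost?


Formula: Amortized cost = Total cost / Operations
Total cost = (176 * 3) + (1 * 631)
Total cost = 528 + 631 = 1159
Amortized = 1159 / 177 = 6.548

6.548


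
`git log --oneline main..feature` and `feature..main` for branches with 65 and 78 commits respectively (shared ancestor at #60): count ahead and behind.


Common ancestor: commit #60
feature commits after divergence: 65 - 60 = 5
main commits after divergence: 78 - 60 = 18
feature is 5 commits ahead of main
main is 18 commits ahead of feature

feature ahead: 5, main ahead: 18


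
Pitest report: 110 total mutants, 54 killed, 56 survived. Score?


Mutation score = killed / total * 100
Mutation score = 54 / 110 * 100
Mutation score = 49.09%

49.09%


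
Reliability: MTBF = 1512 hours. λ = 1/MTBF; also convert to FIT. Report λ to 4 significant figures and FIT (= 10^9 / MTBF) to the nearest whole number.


Formula: λ = 1 / MTBF; FIT = λ × 1e9 = 1e9 / MTBF
λ = 1 / 1512 ≈ 6.614e-04 failures/hour
FIT = 1e9 / 1512 ≈ 661376 failures per 1e9 hours (nearest whole number)

λ = 6.614e-04 /h, FIT = 661376


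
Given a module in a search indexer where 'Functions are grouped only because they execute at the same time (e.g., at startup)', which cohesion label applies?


Reasoning: Related by timing only
Type: Temporal cohesion

Temporal cohesion


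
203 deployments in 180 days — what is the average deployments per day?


Formula: deployments per day = releases / days
= 203 / 180
= 1.128 deploys/day
(equivalently, 7.89 deploys/week)

1.128 deploys/day


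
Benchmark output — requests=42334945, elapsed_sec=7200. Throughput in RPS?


Formula: throughput = requests / seconds
throughput = 42334945 / 7200
throughput = 5879.85 requests/second

5879.85 requests/second


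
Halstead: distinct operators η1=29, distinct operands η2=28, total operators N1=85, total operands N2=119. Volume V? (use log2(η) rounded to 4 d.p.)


Formula: V = N * log2(η), where N = N1 + N2 and η = η1 + η2
η = 29 + 28 = 57
N = 85 + 119 = 204
log2(57) ≈ 5.8329
V = 204 * 5.8329 = 1189.91

1189.91


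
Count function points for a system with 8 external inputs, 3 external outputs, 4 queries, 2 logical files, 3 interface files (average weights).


UFP = EI*4 + EO*5 + EQ*4 + ILF*10 + EIF*7
UFP = 8*4 + 3*5 + 4*4 + 2*10 + 3*7
UFP = 32 + 15 + 16 + 20 + 21
UFP = 104

104


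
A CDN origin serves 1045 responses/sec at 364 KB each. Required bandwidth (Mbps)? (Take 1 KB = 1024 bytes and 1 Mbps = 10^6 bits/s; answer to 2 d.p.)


Formula: Mbps = payload_bytes * RPS * 8 / 1e6
Payload per request = 364 KB = 364 * 1024 = 372736 bytes
Total bytes/sec = 372736 * 1045 = 389509120
Total bits/sec = 389509120 * 8 = 3116072960
Mbps = 3116072960 / 1e6 = 3116.07

3116.07 Mbps


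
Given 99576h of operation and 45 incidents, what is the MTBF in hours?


Formula: MTBF = Total operating time / Number of failures
MTBF = 99576 / 45
MTBF = 2212.8 hours

2212.8 hours


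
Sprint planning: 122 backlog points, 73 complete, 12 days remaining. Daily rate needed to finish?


Formula: Required rate = Remaining points / Days left
Remaining = 122 - 73 = 49 points
Required rate = 49 / 12 = 4.08 points/day

4.08 points/day


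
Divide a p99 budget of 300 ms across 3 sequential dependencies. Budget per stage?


Formula: per_stage = total_budget / stages
per_stage = 300 / 3
per_stage = 100.0 ms

100.0 ms


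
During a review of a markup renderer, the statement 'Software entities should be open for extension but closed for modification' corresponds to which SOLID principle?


This describes the Open/Closed Principle (OCP)

Open/Closed Principle (OCP)


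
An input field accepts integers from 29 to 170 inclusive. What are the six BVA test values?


Range: [29, 170]
Boundaries: just below min, min, min+1, max-1, max, just above max
Values: [28, 29, 30, 169, 170, 171]

[28, 29, 30, 169, 170, 171]


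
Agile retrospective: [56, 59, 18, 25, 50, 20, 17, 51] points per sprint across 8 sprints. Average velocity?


Formula: Avg velocity = Total points / Number of sprints
Points: [56, 59, 18, 25, 50, 20, 17, 51]
Sum = 56 + 59 + 18 + 25 + 50 + 20 + 17 + 51 = 296
Avg velocity = 296 / 8 = 37.0 points/sprint

37.0 points/sprint


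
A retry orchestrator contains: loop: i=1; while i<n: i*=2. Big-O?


Reasoning: i doubles each step so iterations are log2(n)
Complexity: O(log n)

O(log n)


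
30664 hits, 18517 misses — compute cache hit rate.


Formula: hit rate = hits / (hits + misses) * 100
hit rate = 30664 / (30664 + 18517) * 100
hit rate = 30664 / 49181 * 100
hit rate = 62.35%

62.35%


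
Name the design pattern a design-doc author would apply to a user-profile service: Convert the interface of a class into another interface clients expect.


This matches the Adapter pattern

Adapter


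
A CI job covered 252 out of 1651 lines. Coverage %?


Coverage = covered / total * 100
Coverage = 252 / 1651 * 100
Coverage = 15.26%

15.26%


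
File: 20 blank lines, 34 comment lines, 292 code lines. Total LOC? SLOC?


Total LOC = blank + comment + code
Total LOC = 20 + 34 + 292 = 346
SLOC (source only) = code = 292

Total LOC: 346, SLOC: 292


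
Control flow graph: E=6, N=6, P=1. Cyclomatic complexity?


Formula: V(G) = E - N + 2P
V(G) = 6 - 6 + 2*1
V(G) = 0 + 2
V(G) = 2

2


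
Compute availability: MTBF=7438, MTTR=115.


Availability = MTBF / (MTBF + MTTR)
Availability = 7438 / (7438 + 115)
Availability = 7438 / 7553
Availability = 98.4774%

98.4774%
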